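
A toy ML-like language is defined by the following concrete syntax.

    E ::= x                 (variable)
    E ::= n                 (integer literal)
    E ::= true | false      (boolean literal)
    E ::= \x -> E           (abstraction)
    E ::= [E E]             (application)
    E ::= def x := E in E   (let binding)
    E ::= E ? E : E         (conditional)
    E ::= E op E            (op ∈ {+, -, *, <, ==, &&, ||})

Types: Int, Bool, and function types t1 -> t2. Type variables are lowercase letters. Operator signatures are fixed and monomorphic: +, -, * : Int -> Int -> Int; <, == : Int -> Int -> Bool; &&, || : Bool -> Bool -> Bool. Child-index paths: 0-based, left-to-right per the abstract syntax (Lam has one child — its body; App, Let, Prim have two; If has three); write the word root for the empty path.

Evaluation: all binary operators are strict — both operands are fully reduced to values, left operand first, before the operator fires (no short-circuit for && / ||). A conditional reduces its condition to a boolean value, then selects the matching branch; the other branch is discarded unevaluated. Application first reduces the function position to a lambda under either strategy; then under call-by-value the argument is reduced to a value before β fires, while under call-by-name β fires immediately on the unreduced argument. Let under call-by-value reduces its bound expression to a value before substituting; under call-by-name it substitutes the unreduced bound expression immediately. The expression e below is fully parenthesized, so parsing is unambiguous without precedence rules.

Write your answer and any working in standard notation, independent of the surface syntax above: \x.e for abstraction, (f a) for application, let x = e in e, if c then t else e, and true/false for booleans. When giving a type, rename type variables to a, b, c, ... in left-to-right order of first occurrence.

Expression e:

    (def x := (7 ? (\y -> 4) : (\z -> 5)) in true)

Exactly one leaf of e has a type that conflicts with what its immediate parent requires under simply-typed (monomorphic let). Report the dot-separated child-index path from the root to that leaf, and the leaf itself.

Answer: 0.0 : 7

Working:
  unify Int ~ Bool
  FAIL: mismatch Int ~ Bool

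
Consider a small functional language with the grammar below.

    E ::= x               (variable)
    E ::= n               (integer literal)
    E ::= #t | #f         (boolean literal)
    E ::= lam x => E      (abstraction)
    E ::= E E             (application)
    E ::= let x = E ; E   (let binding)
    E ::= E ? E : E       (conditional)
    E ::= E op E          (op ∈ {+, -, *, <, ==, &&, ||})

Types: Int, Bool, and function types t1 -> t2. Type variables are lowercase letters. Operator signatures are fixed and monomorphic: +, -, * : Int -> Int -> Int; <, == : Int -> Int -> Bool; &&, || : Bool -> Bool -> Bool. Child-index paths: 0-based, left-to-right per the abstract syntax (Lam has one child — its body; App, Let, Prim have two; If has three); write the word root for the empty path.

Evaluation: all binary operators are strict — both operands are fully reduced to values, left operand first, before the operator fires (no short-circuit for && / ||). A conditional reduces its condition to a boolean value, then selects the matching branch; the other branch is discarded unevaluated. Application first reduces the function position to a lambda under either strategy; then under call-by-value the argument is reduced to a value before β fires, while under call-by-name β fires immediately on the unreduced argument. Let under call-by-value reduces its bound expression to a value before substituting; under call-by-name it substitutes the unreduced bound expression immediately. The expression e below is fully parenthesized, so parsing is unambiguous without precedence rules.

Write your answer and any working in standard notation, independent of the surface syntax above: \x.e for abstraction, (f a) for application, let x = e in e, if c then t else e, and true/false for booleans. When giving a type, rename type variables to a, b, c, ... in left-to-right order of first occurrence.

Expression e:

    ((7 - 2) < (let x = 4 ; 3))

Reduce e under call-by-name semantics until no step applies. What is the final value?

Working:
step 0: ((7 - 2) < (let x = 4 in 3))
step 1: [delta@0] (5 < (let x = 4 in 3))
step 2: [let@1] (5 < 3)
step 3: [delta@root] false

Answer: false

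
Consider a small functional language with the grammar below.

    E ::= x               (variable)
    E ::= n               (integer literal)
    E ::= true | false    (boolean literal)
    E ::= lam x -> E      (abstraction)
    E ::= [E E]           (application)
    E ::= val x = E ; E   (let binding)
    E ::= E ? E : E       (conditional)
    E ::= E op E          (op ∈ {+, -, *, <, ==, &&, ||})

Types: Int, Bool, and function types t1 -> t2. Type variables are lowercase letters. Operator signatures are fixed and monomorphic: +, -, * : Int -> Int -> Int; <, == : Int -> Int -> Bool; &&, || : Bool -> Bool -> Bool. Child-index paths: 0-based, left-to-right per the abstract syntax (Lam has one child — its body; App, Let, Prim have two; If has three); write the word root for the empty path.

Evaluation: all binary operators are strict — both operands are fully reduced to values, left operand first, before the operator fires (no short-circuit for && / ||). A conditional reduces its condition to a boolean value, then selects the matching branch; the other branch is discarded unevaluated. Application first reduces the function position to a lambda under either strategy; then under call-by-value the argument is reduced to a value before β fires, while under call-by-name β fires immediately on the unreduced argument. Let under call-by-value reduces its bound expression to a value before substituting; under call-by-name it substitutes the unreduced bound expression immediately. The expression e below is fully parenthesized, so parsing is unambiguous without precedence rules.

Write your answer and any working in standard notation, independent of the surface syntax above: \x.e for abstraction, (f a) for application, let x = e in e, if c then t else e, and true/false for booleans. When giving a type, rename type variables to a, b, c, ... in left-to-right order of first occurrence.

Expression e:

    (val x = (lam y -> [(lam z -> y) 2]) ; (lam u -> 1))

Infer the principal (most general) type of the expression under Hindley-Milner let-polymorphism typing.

Answer: a -> Int

Working:
y : a
\z._ : b -> a
  unify b -> a ~ Int -> c
  unify b ~ Int
  unify a ~ c
_ _ : c
\y._ : c -> c
let x : forall. c -> c
\u._ : d -> Int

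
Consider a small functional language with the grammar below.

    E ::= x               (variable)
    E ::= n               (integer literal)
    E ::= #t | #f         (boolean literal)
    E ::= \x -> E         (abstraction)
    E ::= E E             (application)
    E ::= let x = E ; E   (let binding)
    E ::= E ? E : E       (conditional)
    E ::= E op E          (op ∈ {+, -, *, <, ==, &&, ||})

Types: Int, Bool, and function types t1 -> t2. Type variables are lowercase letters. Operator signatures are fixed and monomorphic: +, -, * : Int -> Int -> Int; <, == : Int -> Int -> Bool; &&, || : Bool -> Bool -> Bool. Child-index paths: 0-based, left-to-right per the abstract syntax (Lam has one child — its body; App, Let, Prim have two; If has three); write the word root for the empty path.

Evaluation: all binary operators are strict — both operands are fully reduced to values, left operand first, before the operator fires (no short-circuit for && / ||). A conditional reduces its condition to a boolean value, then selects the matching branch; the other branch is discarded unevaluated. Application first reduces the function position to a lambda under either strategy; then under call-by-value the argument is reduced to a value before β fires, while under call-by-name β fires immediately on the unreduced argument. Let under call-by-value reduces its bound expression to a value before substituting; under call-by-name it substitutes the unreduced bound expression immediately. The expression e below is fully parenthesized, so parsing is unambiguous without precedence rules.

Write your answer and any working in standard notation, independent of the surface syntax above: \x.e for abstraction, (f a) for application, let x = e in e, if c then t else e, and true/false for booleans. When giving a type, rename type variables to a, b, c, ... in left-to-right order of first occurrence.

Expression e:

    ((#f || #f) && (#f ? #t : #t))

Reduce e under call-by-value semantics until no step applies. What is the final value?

Answer: false

Derivation:
step 0: ((false || false) && (if false then true else true))
step 1: [delta@0] (false && (if false then true else true))
step 2: [if@1] (false && true)
step 3: [delta@root] false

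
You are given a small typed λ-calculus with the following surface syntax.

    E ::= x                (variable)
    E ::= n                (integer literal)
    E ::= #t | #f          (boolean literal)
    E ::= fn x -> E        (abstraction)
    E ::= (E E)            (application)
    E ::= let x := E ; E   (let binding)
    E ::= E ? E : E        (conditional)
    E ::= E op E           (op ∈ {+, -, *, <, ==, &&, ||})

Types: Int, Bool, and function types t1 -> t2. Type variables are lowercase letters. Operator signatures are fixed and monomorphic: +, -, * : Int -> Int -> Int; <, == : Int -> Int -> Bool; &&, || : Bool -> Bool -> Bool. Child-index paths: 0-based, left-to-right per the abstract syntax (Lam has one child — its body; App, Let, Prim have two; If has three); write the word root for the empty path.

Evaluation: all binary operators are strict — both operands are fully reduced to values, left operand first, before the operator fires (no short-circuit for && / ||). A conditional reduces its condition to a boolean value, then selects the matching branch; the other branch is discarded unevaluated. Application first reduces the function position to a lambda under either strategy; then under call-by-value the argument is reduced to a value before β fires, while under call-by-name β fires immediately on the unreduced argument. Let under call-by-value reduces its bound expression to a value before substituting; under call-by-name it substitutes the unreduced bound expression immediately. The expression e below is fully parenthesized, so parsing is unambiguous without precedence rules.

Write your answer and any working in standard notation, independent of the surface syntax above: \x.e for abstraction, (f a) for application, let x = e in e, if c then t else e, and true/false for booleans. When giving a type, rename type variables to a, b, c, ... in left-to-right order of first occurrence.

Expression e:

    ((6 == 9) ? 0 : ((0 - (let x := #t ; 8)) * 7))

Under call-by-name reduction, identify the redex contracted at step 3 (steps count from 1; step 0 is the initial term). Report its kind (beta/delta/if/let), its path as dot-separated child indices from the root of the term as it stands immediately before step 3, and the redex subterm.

Answer: let at 0.1 : (let x = true in 8)

Trace:
step 0: (if (6 == 9) then 0 else ((0 - (let x = true in 8)) * 7))
step 1: [delta@0] (if false then 0 else ((0 - (let x = true in 8)) * 7))
step 2: [if@root] ((0 - (let x = true in 8)) * 7)
step 3: [let@0.1] ((0 - 8) * 7)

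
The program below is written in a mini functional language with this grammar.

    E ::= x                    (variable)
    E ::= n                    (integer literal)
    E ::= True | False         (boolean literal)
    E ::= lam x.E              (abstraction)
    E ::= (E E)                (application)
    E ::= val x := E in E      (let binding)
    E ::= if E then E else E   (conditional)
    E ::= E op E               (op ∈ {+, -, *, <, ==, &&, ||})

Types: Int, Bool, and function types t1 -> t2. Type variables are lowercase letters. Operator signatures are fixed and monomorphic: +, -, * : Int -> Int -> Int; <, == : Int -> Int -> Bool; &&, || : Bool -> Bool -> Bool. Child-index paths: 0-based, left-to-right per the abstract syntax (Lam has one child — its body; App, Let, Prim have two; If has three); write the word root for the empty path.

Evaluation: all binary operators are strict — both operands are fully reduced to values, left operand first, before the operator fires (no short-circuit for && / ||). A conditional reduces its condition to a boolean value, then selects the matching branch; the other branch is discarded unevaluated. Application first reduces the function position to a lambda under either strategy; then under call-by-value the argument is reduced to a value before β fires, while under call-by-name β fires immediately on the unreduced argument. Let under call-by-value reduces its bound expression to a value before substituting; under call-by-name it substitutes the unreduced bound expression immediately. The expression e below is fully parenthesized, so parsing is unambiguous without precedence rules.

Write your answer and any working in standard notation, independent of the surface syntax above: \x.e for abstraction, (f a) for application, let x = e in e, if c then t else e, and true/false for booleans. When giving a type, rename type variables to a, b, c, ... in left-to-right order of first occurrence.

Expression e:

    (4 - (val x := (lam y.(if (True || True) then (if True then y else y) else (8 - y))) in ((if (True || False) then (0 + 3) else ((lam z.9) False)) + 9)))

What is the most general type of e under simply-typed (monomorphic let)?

Trace:
  unify Int ~ Int
  unify Bool ~ Bool
  unify Bool ~ Bool
  unify Bool ~ Bool
  unify Bool ~ Bool
y : a
y : a
  unify a ~ a
  unify Int ~ Int
y : a
  unify a ~ Int
  unify Int ~ Int
\y._ : Int -> Int
let x : Int -> Int
  unify Bool ~ Bool
  unify Bool ~ Bool
  unify Bool ~ Bool
  unify Int ~ Int
  unify Int ~ Int
\z._ : b -> Int
  unify b -> Int ~ Bool -> c
  unify b ~ Bool
  unify Int ~ c
_ _ : Int
  unify Int ~ Int
  unify Int ~ Int
  unify Int ~ Int
  unify Int ~ Int

Answer: Int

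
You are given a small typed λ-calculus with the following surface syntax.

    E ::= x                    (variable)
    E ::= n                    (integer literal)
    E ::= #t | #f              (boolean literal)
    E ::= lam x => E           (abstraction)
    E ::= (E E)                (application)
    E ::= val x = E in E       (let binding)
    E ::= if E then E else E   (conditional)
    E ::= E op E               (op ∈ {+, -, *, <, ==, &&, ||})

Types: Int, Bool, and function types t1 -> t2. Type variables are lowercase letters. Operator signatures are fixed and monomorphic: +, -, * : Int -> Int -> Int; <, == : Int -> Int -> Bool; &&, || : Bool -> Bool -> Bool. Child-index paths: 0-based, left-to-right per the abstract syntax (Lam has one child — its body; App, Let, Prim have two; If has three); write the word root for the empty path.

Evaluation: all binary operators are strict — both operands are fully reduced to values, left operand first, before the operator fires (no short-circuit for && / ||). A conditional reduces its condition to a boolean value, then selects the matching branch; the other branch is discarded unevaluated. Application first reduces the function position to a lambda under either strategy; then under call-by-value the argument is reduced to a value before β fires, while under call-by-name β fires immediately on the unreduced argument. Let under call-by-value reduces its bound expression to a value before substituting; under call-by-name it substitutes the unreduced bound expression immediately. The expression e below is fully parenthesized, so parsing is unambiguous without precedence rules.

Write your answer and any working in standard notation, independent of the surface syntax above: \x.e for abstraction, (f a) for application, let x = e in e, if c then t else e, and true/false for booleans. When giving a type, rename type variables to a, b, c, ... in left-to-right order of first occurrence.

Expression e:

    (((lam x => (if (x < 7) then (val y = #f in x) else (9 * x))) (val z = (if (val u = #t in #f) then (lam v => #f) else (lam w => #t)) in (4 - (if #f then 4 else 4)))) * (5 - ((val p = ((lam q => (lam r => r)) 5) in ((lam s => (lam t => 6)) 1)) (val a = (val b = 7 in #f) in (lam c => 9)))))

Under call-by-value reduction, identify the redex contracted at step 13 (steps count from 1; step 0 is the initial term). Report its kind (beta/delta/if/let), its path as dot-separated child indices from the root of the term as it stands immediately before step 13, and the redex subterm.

Answer: let at 1.1.1.0 : (let b = 7 in false)

Working:
step 0: (((\x.(if (x < 7) then (let y = false in x) else (9 * x))) (let z = (if (let u = true in false) then (\v.false) else (\w.true)) in (4 - (if false then 4 else 4)))) * (5 - ((let p = ((\q.(\r.r)) 5) in ((\s.(\t.6)) 1)) (let a = (let b = 7 in false) in (\c.9)))))
step 1: [let@0.1.0.0] (((\x.(if (x < 7) then (let y = false in x) else (9 * x))) (let z = (if false then (\v.false) else (\w.true)) in (4 - (if false then 4 else 4)))) * (5 - ((let p = ((\q.(\r.r)) 5) in ((\s.(\t.6)) 1)) (let a = (let b = 7 in false) in (\c.9)))))
step 2: [if@0.1.0] (((\x.(if (x < 7) then (let y = false in x) else (9 * x))) (let z = (\w.true) in (4 - (if false then 4 else 4)))) * (5 - ((let p = ((\q.(\r.r)) 5) in ((\s.(\t.6)) 1)) (let a = (let b = 7 in false) in (\c.9)))))
step 3: [let@0.1] (((\x.(if (x < 7) then (let y = false in x) else (9 * x))) (4 - (if false then 4 else 4))) * (5 - ((let p = ((\q.(\r.r)) 5) in ((\s.(\t.6)) 1)) (let a = (let b = 7 in false) in (\c.9)))))
step 4: [if@0.1.1] (((\x.(if (x < 7) then (let y = false in x) else (9 * x))) (4 - 4)) * (5 - ((let p = ((\q.(\r.r)) 5) in ((\s.(\t.6)) 1)) (let a = (let b = 7 in false) in (\c.9)))))
step 5: [delta@0.1] (((\x.(if (x < 7) then (let y = false in x) else (9 * x))) 0) * (5 - ((let p = ((\q.(\r.r)) 5) in ((\s.(\t.6)) 1)) (let a = (let b = 7 in false) in (\c.9)))))
step 6: [beta@0] ((if (0 < 7) then (let y = false in 0) else (9 * 0)) * (5 - ((let p = ((\q.(\r.r)) 5) in ((\s.(\t.6)) 1)) (let a = (let b = 7 in false) in (\c.9)))))
step 7: [delta@0.0] ((if true then (let y = false in 0) else (9 * 0)) * (5 - ((let p = ((\q.(\r.r)) 5) in ((\s.(\t.6)) 1)) (let a = (let b = 7 in false) in (\c.9)))))
step 8: [if@0] ((let y = false in 0) * (5 - ((let p = ((\q.(\r.r)) 5) in ((\s.(\t.6)) 1)) (let a = (let b = 7 in false) in (\c.9)))))
step 9: [let@0] (0 * (5 - ((let p = ((\q.(\r.r)) 5) in ((\s.(\t.6)) 1)) (let a = (let b = 7 in false) in (\c.9)))))
step 10: [beta@1.1.0.0] (0 * (5 - ((let p = (\r.r) in ((\s.(\t.6)) 1)) (let a = (let b = 7 in false) in (\c.9)))))
step 11: [let@1.1.0] (0 * (5 - (((\s.(\t.6)) 1) (let a = (let b = 7 in false) in (\c.9)))))
step 12: [beta@1.1.0] (0 * (5 - ((\t.6) (let a = (let b = 7 in false) in (\c.9)))))
step 13: [let@1.1.1.0] (0 * (5 - ((\t.6) (let a = false in (\c.9)))))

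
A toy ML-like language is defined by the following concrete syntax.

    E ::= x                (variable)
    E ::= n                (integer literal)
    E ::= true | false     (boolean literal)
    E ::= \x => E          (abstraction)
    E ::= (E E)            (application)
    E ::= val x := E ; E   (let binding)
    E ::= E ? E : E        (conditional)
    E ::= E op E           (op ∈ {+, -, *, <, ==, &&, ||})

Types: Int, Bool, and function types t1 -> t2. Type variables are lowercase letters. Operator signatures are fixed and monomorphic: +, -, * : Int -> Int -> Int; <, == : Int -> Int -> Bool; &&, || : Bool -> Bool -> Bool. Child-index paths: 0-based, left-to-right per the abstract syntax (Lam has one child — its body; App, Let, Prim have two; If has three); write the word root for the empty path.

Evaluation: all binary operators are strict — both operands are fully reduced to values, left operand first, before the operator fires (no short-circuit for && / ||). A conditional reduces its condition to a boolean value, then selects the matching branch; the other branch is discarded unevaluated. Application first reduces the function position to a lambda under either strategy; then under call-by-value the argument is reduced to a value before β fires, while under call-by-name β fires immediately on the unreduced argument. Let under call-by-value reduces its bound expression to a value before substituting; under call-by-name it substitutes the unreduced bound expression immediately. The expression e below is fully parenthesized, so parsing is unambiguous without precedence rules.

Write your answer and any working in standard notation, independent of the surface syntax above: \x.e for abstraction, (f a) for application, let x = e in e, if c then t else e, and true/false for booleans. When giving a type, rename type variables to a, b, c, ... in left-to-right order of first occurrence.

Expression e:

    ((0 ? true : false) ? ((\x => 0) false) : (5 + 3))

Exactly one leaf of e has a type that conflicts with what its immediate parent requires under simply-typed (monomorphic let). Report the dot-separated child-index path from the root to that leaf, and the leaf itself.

Answer: 0.0 : 0

Working:
  unify Int ~ Bool
  FAIL: mismatch Int ~ Bool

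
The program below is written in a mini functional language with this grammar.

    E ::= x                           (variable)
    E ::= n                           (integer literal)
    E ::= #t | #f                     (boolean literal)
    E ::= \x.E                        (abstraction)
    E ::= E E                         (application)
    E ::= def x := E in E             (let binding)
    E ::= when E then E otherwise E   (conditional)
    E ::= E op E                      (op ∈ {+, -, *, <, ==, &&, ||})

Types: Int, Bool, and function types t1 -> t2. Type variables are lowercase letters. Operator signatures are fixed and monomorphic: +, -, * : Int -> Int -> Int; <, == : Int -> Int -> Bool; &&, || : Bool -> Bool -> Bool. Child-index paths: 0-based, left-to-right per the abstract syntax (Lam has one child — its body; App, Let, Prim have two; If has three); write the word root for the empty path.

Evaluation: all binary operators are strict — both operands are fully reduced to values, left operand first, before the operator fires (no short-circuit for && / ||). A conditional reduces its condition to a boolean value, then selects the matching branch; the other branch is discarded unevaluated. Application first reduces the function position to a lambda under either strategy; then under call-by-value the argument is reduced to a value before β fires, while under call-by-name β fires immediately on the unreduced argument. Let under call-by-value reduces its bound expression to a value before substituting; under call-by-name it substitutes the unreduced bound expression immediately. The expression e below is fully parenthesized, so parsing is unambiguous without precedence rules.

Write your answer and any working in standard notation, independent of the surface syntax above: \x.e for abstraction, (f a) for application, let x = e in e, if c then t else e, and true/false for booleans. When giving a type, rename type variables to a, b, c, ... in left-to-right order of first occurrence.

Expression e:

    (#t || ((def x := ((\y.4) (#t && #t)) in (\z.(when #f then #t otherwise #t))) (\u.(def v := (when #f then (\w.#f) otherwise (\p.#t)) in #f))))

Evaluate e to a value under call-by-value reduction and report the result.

Derivation:
step 0: (true || ((let x = ((\y.4) (true && true)) in (\z.(if false then true else true))) (\u.(let v = (if false then (\w.false) else (\p.true)) in false))))
step 1: [delta@1.0.0.1] (true || ((let x = ((\y.4) true) in (\z.(if false then true else true))) (\u.(let v = (if false then (\w.false) else (\p.true)) in false))))
step 2: [beta@1.0.0] (true || ((let x = 4 in (\z.(if false then true else true))) (\u.(let v = (if false then (\w.false) else (\p.true)) in false))))
step 3: [let@1.0] (true || ((\z.(if false then true else true)) (\u.(let v = (if false then (\w.false) else (\p.true)) in false))))
step 4: [beta@1] (true || (if false then true else true))
step 5: [if@1] (true || true)
step 6: [delta@root] true

Answer: true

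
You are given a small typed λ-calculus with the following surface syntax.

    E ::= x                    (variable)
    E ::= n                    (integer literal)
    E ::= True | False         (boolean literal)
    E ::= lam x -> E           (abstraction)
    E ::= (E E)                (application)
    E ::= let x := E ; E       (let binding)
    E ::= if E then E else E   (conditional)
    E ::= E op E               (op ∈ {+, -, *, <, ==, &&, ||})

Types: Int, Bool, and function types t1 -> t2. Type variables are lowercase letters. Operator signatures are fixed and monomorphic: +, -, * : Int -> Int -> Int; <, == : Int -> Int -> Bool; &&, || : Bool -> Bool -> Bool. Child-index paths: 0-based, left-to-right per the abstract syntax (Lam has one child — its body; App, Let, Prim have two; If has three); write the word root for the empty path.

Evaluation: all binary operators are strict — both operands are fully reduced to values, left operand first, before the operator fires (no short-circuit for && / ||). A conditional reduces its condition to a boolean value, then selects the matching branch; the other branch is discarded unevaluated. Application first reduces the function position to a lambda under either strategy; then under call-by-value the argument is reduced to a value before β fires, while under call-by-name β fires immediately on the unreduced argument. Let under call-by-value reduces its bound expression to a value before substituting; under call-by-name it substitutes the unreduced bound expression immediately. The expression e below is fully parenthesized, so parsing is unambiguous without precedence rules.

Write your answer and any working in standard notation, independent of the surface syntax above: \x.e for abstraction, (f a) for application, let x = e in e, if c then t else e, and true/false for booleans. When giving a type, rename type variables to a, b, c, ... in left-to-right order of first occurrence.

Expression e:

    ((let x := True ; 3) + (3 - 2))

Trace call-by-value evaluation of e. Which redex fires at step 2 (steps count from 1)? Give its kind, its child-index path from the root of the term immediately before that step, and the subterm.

Answer: delta at 1 : (3 - 2)

Working:
step 0: ((let x = true in 3) + (3 - 2))
step 1: [let@0] (3 + (3 - 2))
step 2: [delta@1] (3 + 1)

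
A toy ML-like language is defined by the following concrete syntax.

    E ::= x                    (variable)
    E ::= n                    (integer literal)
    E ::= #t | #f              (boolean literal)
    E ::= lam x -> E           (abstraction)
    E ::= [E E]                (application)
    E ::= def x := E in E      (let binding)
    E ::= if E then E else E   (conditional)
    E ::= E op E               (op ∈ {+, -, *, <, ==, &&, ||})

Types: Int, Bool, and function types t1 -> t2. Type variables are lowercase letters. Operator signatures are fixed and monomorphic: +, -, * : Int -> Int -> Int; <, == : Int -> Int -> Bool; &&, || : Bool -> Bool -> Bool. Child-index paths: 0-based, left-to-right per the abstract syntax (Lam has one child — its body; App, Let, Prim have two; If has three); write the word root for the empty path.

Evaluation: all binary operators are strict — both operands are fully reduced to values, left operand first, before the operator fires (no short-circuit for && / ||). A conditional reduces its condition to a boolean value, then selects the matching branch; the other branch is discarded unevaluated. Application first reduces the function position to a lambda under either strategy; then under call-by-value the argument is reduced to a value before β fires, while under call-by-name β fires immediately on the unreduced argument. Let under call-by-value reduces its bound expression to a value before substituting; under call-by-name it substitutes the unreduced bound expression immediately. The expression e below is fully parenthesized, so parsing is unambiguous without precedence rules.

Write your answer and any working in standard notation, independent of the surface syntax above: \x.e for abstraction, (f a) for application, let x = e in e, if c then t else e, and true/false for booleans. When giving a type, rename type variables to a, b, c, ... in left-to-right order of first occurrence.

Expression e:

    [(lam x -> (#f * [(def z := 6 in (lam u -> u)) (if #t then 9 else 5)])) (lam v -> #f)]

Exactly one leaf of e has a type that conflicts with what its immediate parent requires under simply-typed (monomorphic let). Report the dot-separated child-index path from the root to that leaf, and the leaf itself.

Working:
  unify Bool ~ Int
  FAIL: mismatch Bool ~ Int

Answer: 0.0.0 : false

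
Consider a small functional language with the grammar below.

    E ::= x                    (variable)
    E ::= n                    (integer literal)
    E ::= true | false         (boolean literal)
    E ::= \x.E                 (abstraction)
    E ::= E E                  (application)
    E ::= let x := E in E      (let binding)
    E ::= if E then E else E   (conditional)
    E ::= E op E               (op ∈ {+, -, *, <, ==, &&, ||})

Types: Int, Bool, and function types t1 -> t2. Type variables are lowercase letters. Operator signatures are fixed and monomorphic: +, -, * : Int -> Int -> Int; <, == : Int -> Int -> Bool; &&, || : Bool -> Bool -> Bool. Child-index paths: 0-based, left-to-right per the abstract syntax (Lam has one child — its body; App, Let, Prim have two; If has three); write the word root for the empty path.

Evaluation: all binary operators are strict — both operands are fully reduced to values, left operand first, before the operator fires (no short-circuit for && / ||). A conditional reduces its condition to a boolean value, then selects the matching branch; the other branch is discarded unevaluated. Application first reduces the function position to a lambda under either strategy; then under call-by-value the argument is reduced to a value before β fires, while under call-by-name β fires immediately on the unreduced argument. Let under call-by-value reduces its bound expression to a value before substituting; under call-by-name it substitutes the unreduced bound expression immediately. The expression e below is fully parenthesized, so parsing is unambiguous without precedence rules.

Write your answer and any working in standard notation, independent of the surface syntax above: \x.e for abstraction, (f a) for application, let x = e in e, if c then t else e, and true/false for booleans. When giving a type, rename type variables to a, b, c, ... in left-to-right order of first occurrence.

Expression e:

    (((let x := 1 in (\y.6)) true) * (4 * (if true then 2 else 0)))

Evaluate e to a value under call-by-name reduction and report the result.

Answer: 48

Working:
step 0: (((let x = 1 in (\y.6)) true) * (4 * (if true then 2 else 0)))
step 1: [let@0.0] (((\y.6) true) * (4 * (if true then 2 else 0)))
step 2: [beta@0] (6 * (4 * (if true then 2 else 0)))
step 3: [if@1.1] (6 * (4 * 2))
step 4: [delta@1] (6 * 8)
step 5: [delta@root] 48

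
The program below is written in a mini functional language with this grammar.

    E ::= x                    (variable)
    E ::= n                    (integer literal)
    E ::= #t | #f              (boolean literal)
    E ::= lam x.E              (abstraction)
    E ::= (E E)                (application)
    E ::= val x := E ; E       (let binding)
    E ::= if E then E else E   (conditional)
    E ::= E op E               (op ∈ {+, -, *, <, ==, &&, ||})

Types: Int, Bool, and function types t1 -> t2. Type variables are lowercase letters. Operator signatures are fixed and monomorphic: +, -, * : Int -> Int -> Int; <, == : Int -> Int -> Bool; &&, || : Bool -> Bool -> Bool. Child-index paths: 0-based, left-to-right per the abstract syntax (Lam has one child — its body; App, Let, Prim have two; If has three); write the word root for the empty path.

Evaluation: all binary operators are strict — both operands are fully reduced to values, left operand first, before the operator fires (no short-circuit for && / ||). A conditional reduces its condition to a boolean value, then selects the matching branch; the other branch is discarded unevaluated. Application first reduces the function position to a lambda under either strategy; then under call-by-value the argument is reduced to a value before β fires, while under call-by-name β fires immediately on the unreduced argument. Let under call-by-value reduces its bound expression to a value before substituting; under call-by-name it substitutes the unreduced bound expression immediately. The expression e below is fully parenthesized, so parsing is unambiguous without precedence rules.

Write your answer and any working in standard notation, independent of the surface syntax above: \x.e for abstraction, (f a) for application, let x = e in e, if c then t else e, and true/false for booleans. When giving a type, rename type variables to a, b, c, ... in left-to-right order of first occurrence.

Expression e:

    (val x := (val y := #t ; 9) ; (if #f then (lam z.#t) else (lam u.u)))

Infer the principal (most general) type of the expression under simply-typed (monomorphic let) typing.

Answer: Bool -> Bool

Working:
let y : Bool
let x : Int
  unify Bool ~ Bool
\z._ : a -> Bool
u : b
\u._ : b -> b
  unify a -> Bool ~ b -> b
  unify a ~ b
  unify Bool ~ b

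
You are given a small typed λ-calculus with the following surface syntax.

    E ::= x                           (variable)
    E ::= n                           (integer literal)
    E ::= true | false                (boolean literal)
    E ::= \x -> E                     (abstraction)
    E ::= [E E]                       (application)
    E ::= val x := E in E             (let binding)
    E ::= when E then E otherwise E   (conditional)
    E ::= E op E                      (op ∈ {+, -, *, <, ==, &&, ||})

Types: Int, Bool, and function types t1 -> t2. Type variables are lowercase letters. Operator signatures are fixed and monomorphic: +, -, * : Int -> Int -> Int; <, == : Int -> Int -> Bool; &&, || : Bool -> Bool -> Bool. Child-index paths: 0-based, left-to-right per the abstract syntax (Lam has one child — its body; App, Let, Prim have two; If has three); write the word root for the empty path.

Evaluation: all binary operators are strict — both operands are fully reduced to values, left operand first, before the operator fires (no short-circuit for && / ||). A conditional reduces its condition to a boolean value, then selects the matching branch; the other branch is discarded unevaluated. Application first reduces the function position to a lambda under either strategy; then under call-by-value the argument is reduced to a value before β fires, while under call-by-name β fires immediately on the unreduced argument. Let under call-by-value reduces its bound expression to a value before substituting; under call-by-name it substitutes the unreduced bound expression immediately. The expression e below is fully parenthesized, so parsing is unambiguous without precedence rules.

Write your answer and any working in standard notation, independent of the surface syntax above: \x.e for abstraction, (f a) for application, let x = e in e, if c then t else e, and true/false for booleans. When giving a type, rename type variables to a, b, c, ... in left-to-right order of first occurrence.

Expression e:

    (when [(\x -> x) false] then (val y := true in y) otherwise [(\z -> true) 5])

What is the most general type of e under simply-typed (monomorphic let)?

Trace:
x : a
\x._ : a -> a
  unify a -> a ~ Bool -> b
  unify a ~ Bool
  unify Bool ~ b
_ _ : Bool
  unify Bool ~ Bool
let y : Bool
y : Bool
\z._ : c -> Bool
  unify c -> Bool ~ Int -> d
  unify c ~ Int
  unify Bool ~ d
_ _ : Bool
  unify Bool ~ Bool

Answer: Bool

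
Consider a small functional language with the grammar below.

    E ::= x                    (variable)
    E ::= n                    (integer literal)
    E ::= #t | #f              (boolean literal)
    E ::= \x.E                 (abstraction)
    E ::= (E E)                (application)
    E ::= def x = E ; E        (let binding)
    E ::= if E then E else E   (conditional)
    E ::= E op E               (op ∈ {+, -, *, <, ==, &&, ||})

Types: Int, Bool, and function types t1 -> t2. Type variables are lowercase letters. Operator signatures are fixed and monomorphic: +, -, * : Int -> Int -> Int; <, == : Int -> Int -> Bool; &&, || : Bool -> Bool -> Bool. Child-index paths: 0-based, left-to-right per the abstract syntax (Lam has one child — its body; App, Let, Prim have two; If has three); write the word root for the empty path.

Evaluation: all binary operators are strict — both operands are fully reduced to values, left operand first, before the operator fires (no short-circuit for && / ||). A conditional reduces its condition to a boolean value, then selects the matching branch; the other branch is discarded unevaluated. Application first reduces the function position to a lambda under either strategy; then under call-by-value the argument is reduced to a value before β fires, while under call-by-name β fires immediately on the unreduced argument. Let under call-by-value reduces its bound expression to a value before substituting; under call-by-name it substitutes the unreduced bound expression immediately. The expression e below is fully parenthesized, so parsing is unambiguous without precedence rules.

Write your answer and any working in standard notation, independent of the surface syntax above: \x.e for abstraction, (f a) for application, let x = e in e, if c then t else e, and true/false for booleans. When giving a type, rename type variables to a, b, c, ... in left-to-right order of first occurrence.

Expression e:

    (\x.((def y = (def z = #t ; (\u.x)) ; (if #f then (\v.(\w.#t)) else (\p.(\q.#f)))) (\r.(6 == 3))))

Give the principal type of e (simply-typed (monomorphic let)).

Trace:
let z : Bool
x : a
\u._ : b -> a
let y : b -> a
  unify Bool ~ Bool
\w._ : d -> Bool
\v._ : c -> d -> Bool
\q._ : f -> Bool
\p._ : e -> f -> Bool
  unify c -> d -> Bool ~ e -> f -> Bool
  unify c ~ e
  unify d -> Bool ~ f -> Bool
  unify d ~ f
  unify Bool ~ Bool
  unify Int ~ Int
  unify Int ~ Int
\r._ : g -> Bool
  unify e -> f -> Bool ~ (g -> Bool) -> h
  unify e ~ g -> Bool
  unify f -> Bool ~ h
_ _ : f -> Bool
\x._ : a -> f -> Bool

Answer: a -> b -> Bool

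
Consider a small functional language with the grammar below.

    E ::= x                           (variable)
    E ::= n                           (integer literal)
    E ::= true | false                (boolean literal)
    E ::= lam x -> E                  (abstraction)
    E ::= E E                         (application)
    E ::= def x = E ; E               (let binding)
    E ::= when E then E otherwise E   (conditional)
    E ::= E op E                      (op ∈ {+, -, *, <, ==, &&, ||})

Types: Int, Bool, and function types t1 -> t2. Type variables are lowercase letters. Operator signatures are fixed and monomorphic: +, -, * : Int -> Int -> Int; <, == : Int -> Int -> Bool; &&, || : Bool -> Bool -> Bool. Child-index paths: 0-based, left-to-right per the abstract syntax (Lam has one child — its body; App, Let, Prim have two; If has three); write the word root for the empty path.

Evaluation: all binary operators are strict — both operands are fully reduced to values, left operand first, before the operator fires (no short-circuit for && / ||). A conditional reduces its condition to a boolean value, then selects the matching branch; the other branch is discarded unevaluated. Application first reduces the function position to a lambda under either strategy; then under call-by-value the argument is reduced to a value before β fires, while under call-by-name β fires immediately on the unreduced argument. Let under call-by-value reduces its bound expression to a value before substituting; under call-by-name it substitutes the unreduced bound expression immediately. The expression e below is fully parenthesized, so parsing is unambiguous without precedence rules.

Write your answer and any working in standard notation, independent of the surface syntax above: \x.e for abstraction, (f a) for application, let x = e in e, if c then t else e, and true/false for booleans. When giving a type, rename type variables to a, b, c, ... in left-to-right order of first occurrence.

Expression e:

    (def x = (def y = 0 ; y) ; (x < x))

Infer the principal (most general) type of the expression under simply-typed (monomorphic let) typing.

Answer: Bool

Working:
let y : Int
y : Int
let x : Int
x : Int
  unify Int ~ Int
x : Int
  unify Int ~ Int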